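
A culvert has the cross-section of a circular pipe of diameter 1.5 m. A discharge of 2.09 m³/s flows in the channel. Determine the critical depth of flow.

At critical depth, Q² T / (g A³) = 1, i.e. A³/T = Q²/g = 2.09²/9.81 = 0.4453.
At y = 0.914 m: A³/T = 0.9795 — over.
At y = 0.571 m: A³/T = 0.1618 — short.
At y = 0.744 m: A³/T = 0.446 — ≈ 0.4453.

y_c = 0.744 m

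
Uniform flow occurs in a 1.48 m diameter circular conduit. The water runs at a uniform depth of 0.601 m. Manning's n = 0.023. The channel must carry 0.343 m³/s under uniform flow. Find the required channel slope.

For a circular section of diameter D = 1.48 m at depth y = 0.601 m, the central angle is θ = 2 arccos(1 − 2y/D) = 2.764 rad. Then A = (D²/8)(θ − sin θ) = 0.6557 m² and P = Dθ/2 = 2.045 m.
Hydraulic radius R = A/P = 0.6557/2.045 = 0.3206 m.
From Manning's equation, S = [nQ / (1 A R^(2/3))]² = [0.023 × 0.343 / (1 × 0.6557 × 0.3206^(2/3))]² = 0.00066.

S = 0.00066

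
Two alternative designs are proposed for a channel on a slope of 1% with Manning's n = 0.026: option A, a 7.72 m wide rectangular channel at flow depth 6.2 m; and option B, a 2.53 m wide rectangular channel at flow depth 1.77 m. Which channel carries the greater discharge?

channel A

Channel A: Flow area A = b·y = 7.72 × 6.2 = 47.86 m². Wetted perimeter P = b + 2y = 7.72 + 2×6.2 = 20.12 m. Hydraulic radius R = A/P = 47.86/20.12 = 2.379 m. Q_A = (1/0.026)·47.86·2.379^(2/3)·√0.01 = 328.1 m³/s.
Channel B: Flow area A = b·y = 2.53 × 1.77 = 4.478 m². Wetted perimeter P = b + 2y = 2.53 + 2×1.77 = 6.07 m. Hydraulic radius R = A/P = 4.478/6.07 = 0.7377 m. Q_B = (1/0.026)·4.478·0.7377^(2/3)·√0.01 = 14.06 m³/s.
Q_A = 328.1 m³/s vs Q_B = 14.06 m³/s, so channel A carries more.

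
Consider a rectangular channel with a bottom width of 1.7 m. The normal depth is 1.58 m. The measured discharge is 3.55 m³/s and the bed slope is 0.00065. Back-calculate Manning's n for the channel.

Flow area A = b·y = 1.7 × 1.58 = 2.686 m². Wetted perimeter P = b + 2y = 1.7 + 2×1.58 = 4.86 m.
Hydraulic radius R = A/P = 2.686/4.86 = 0.5527 m.
Rearranging Manning's equation: n = (1/Q) A R^(2/3) S^(1/2) = (1/3.55) × 2.686 × 0.5527^(2/3) × √0.00065 = 0.013.

n = 0.013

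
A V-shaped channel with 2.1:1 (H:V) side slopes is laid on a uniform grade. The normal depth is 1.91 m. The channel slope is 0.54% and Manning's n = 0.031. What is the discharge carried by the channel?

Q = 16.5 m³/s

For a triangular section with side slope z = 2.1: A = zy² = 2.1×1.91² = 7.661 m²; P = 2y√(1+z²) = 2×1.91×2.326 = 8.885 m.
Hydraulic radius R = A/P = 7.661/8.885 = 0.8622 m.
Manning's equation: Q = (1/n) A R^(2/3) S^(1/2) = (1/0.031) × 7.661 × 0.8622^(2/3) × 0.0054^(1/2) = 16.5 m³/s.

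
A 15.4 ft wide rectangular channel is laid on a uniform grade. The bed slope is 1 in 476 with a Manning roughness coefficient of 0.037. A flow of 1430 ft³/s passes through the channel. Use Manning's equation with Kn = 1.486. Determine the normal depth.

Manning's equation rearranged: A R^(2/3) = nQ / (1.486·√S) = 0.037 × 1430 / (1.486 × √0.002101) = 776.8.
Trying y = 14.2 ft: A R^(2/3) = 638.8 — low.
Trying y = 21.2 ft: A R^(2/3) = 1035 — high.
Trying y = 16.7 ft: A R^(2/3) = 778.8 — matches.

y_n = 16.7 ft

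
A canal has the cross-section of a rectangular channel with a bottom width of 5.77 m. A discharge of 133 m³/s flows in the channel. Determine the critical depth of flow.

y_c = 3.78 m

For a rectangular channel, critical depth y_c = (q²/g)^(1/3) where q = Q/b = 133/5.77 = 23.05 m²/s.
So y_c = (23.05²/9.81)^(1/3) = 3.78 m.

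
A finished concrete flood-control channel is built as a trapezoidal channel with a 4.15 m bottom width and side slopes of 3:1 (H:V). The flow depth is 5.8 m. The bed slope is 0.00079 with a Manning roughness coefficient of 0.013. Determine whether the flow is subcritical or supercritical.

subcritical

With bottom width b = 4.15 m and side slope z = 3: A = (b + zy)y = (4.15 + 3×5.8)×5.8 = 125 m²; P = b + 2y√(1+z²) = 4.15 + 2×5.8×3.162 = 40.83 m.
Hydraulic radius R = A/P = 125/40.83 = 3.061 m.
V = (1/n) R^(2/3) √S = (1/0.013) × 3.061^(2/3) × √0.00079 = 4.558 m/s. Hydraulic depth D_h = A/T = 125/38.95 = 3.209 m.
Froude number Fr = V/√(g·D_h) = 4.558/√(9.81×3.209) = 0.812, which is less than 1, so the flow is subcritical.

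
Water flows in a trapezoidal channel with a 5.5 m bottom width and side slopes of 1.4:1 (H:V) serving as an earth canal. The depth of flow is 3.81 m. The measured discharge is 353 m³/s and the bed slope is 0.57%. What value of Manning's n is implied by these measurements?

n = 0.015

With bottom width b = 5.5 m and side slope z = 1.4: A = (b + zy)y = (5.5 + 1.4×3.81)×3.81 = 41.28 m²; P = b + 2y√(1+z²) = 5.5 + 2×3.81×1.72 = 18.61 m.
Hydraulic radius R = A/P = 41.28/18.61 = 2.218 m.
Rearranging Manning's equation: n = (1/Q) A R^(2/3) S^(1/2) = (1/353) × 41.28 × 2.218^(2/3) × √0.0057 = 0.015.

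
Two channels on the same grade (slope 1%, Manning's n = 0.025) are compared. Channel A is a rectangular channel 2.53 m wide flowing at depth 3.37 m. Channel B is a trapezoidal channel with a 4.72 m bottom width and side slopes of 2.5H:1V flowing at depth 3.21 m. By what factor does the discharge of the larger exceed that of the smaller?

7.67

Channel A: Flow area A = b·y = 2.53 × 3.37 = 8.526 m². Wetted perimeter P = b + 2y = 2.53 + 2×3.37 = 9.27 m. Hydraulic radius R = A/P = 8.526/9.27 = 0.9198 m. Q_A = (1/0.025)·8.526·0.9198^(2/3)·√0.01 = 32.25 m³/s.
Channel B: With bottom width b = 4.72 m and side slope z = 2.5: A = (b + zy)y = (4.72 + 2.5×3.21)×3.21 = 40.91 m²; P = b + 2y√(1+z²) = 4.72 + 2×3.21×2.693 = 22.01 m. Hydraulic radius R = A/P = 40.91/22.01 = 1.859 m. Q_B = (1/0.025)·40.91·1.859^(2/3)·√0.01 = 247.4 m³/s.
The larger discharge is 247.4 m³/s and the smaller is 32.25 m³/s; the ratio is 7.67.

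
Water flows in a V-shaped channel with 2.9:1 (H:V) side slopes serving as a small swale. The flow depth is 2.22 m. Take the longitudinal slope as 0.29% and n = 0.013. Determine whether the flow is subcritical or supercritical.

For a triangular section with side slope z = 2.9: A = zy² = 2.9×2.22² = 14.29 m²; P = 2y√(1+z²) = 2×2.22×3.068 = 13.62 m.
Hydraulic radius R = A/P = 14.29/13.62 = 1.049 m.
V = (1/n) R^(2/3) √S = (1/0.013) × 1.049^(2/3) × √0.0029 = 4.278 m/s. Hydraulic depth D_h = A/T = 14.29/12.88 = 1.11 m.
Froude number Fr = V/√(g·D_h) = 4.278/√(9.81×1.11) = 1.3, which is greater than 1, so the flow is supercritical.

supercritical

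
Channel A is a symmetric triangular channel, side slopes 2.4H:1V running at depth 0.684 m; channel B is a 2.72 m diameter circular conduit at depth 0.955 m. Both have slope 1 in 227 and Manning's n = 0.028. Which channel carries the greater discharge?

Channel A: For a triangular section with side slope z = 2.4: A = zy² = 2.4×0.684² = 1.123 m²; P = 2y√(1+z²) = 2×0.684×2.6 = 3.557 m. Hydraulic radius R = A/P = 1.123/3.557 = 0.3157 m. Q_A = (1/0.028)·1.123·0.3157^(2/3)·√0.004405 = 1.234 m³/s.
Channel B: For a circular section of diameter D = 2.72 m at depth y = 0.955 m, the central angle is θ = 2 arccos(1 − 2y/D) = 2.537 rad. Then A = (D²/8)(θ − sin θ) = 1.82 m² and P = Dθ/2 = 3.45 m. Hydraulic radius R = A/P = 1.82/3.45 = 0.5276 m. Q_B = (1/0.028)·1.82·0.5276^(2/3)·√0.004405 = 2.817 m³/s.
Q_A = 1.234 m³/s vs Q_B = 2.817 m³/s, so channel B carries more.

channel B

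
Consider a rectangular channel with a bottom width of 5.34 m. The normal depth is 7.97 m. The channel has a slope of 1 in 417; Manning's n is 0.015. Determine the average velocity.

V = 5.18 m/s

Flow area A = b·y = 5.34 × 7.97 = 42.56 m². Wetted perimeter P = b + 2y = 5.34 + 2×7.97 = 21.28 m.
Hydraulic radius R = A/P = 42.56/21.28 = 2 m.
From Manning's equation, V = (1/n) R^(2/3) S^(1/2) = (1/0.015) × 2^(2/3) × 0.002398^(1/2) = 5.18 m/s.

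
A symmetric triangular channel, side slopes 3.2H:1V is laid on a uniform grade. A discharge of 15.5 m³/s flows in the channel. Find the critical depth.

At critical depth, Q² T / (g A³) = 1, i.e. A³/T = Q²/g = 15.5²/9.81 = 24.49.
Try y = 0.973 m: A³/T = 4.465 — too small.
Try y = 1.65 m: A³/T = 62.62 — too large.
Try y = 1.37 m: A³/T = 24.71 — matches.

y_c = 1.37 m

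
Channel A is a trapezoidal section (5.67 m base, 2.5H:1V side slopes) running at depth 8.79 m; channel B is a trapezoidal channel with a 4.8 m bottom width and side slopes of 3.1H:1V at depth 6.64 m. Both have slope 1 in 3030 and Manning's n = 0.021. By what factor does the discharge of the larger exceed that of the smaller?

Channel A: With bottom width b = 5.67 m and side slope z = 2.5: A = (b + zy)y = (5.67 + 2.5×8.79)×8.79 = 243 m²; P = b + 2y√(1+z²) = 5.67 + 2×8.79×2.693 = 53.01 m. Hydraulic radius R = A/P = 243/53.01 = 4.584 m. Q_A = (1/0.021)·243·4.584^(2/3)·√0.00033 = 580.1 m³/s.
Channel B: With bottom width b = 4.8 m and side slope z = 3.1: A = (b + zy)y = (4.8 + 3.1×6.64)×6.64 = 168.5 m²; P = b + 2y√(1+z²) = 4.8 + 2×6.64×3.257 = 48.06 m. Hydraulic radius R = A/P = 168.5/48.06 = 3.507 m. Q_B = (1/0.021)·168.5·3.507^(2/3)·√0.00033 = 336.6 m³/s.
The larger discharge is 580.1 m³/s and the smaller is 336.6 m³/s; the ratio is 1.72.

1.72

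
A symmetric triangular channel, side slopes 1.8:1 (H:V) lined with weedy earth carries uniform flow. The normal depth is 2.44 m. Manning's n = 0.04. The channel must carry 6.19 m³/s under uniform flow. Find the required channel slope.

S = 0.00049

For a triangular section with side slope z = 1.8: A = zy² = 1.8×2.44² = 10.72 m²; P = 2y√(1+z²) = 2×2.44×2.059 = 10.05 m.
Hydraulic radius R = A/P = 10.72/10.05 = 1.066 m.
From Manning's equation, S = [nQ / (1 A R^(2/3))]² = [0.04 × 6.19 / (1 × 10.72 × 1.066^(2/3))]² = 0.00049.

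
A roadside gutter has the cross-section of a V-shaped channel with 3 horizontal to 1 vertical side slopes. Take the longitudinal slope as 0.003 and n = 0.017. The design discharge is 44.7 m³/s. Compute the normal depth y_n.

Manning's equation rearranged: A R^(2/3) = nQ / (1·√S) = 0.017 × 44.7 / (√0.003) = 13.87.
At y = 2.33 m: A R^(2/3) = 17.41 — too large.
At y = 1.83 m: A R^(2/3) = 9.142 — too small.
At y = 2.14 m: A R^(2/3) = 13.88 — matches.

y_n = 2.14 m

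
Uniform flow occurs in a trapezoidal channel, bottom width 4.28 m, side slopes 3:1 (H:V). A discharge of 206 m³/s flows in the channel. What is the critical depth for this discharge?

At critical depth, Q² T / (g A³) = 1, i.e. A³/T = Q²/g = 206²/9.81 = 4326.
Trying y = 2.7 m: A³/T = 1824 — short.
Trying y = 4.02 m: A³/T = 9980 — over.
Trying y = 3.31 m: A³/T = 4311 — ≈ 4326.

y_c = 3.31 m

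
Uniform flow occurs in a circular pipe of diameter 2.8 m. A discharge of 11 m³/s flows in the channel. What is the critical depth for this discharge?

At critical depth, Q² T / (g A³) = 1, i.e. A³/T = Q²/g = 11²/9.81 = 12.33.
Trying y = 1.26 m: A³/T = 6.967 — short.
Trying y = 1.46 m: A³/T = 12.23 — matches.

y_c = 1.46 m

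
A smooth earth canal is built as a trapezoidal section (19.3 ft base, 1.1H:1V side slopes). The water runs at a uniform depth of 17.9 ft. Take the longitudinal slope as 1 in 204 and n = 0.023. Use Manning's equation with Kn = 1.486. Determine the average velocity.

With bottom width b = 19.3 ft and side slope z = 1.1: A = (b + zy)y = (19.3 + 1.1×17.9)×17.9 = 697.9 ft²; P = b + 2y√(1+z²) = 19.3 + 2×17.9×1.487 = 72.52 ft.
Hydraulic radius R = A/P = 697.9/72.52 = 9.624 ft.
From Manning's equation, V = (1.486/n) R^(2/3) S^(1/2) = (1.486/0.023) × 9.624^(2/3) × 0.004902^(1/2) = 20.5 ft/s.

V = 20.5 ft/s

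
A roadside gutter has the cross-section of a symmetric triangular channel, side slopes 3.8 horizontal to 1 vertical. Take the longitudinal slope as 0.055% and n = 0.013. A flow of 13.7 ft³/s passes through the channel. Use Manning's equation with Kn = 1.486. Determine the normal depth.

y_n = 1.34 ft

Manning's equation rearranged: A R^(2/3) = nQ / (1.486·√S) = 0.013 × 13.7 / (1.486 × √0.00055) = 5.111.
Trying y = 1.62 ft: A R^(2/3) = 8.474 — too large.
Trying y = 1.34 ft: A R^(2/3) = 5.109 — close enough.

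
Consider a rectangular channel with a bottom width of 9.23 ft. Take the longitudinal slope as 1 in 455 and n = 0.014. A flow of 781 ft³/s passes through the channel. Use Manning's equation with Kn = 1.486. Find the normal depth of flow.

y_n = 8.25 ft

Manning's equation rearranged: A R^(2/3) = nQ / (1.486·√S) = 0.014 × 781 / (1.486 × √0.002198) = 157.
Try y = 9.42 ft: A R^(2/3) = 184.8 — over.
Try y = 6.76 ft: A R^(2/3) = 122.3 — short.
Try y = 8.25 ft: A R^(2/3) = 157 — matches.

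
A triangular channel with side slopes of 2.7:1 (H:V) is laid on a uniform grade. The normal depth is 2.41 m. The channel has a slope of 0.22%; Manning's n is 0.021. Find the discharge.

For a triangular section with side slope z = 2.7: A = zy² = 2.7×2.41² = 15.68 m²; P = 2y√(1+z²) = 2×2.41×2.879 = 13.88 m.
Hydraulic radius R = A/P = 15.68/13.88 = 1.13 m.
Manning's equation: Q = (1/n) A R^(2/3) S^(1/2) = (1/0.021) × 15.68 × 1.13^(2/3) × 0.0022^(1/2) = 38 m³/s.

Q = 38 m³/s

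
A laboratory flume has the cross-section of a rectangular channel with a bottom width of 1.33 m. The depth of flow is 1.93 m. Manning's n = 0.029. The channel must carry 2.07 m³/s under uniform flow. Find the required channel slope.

S = 0.0014

Flow area A = b·y = 1.33 × 1.93 = 2.567 m². Wetted perimeter P = b + 2y = 1.33 + 2×1.93 = 5.19 m.
Hydraulic radius R = A/P = 2.567/5.19 = 0.4946 m.
From Manning's equation, S = [nQ / (1 A R^(2/3))]² = [0.029 × 2.07 / (1 × 2.567 × 0.4946^(2/3))]² = 0.0014.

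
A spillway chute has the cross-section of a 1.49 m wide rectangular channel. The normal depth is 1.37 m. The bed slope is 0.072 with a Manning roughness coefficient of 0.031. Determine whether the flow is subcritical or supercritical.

Flow area A = b·y = 1.49 × 1.37 = 2.041 m². Wetted perimeter P = b + 2y = 1.49 + 2×1.37 = 4.23 m.
Hydraulic radius R = A/P = 2.041/4.23 = 0.4826 m.
V = (1/n) R^(2/3) √S = (1/0.031) × 0.4826^(2/3) × √0.072 = 5.325 m/s. Hydraulic depth D_h = A/T = 2.041/1.49 = 1.37 m.
Froude number Fr = V/√(g·D_h) = 5.325/√(9.81×1.37) = 1.45, which is greater than 1, so the flow is supercritical.

supercritical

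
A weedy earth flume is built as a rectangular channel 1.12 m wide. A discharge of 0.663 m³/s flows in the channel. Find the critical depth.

y_c = 0.329 m

For a rectangular channel, critical depth y_c = (q²/g)^(1/3) where q = Q/b = 0.663/1.12 = 0.592 m²/s.
So y_c = (0.592²/9.81)^(1/3) = 0.329 m.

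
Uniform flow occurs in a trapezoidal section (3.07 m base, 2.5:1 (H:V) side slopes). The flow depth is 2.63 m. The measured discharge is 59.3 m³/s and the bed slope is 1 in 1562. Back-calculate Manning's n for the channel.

With bottom width b = 3.07 m and side slope z = 2.5: A = (b + zy)y = (3.07 + 2.5×2.63)×2.63 = 25.37 m²; P = b + 2y√(1+z²) = 3.07 + 2×2.63×2.693 = 17.23 m.
Hydraulic radius R = A/P = 25.37/17.23 = 1.472 m.
Rearranging Manning's equation: n = (1/Q) A R^(2/3) S^(1/2) = (1/59.3) × 25.37 × 1.472^(2/3) × √0.0006402 = 0.014.

n = 0.014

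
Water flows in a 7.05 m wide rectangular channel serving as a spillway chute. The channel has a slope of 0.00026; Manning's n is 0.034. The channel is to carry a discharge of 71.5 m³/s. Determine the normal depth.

y_n = 11.1 m

Manning's equation rearranged: A R^(2/3) = nQ / (1·√S) = 0.034 × 71.5 / (√0.00026) = 150.8.
At y = 9.63 m: A R^(2/3) = 127.7 — short.
At y = 14.1 m: A R^(2/3) = 198.4 — over.
At y = 11.1 m: A R^(2/3) = 150.8 — ≈ 150.8.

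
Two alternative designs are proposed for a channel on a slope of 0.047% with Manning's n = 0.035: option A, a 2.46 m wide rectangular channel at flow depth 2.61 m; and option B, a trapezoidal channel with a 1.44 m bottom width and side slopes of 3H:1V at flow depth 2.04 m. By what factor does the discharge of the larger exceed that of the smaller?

Channel A: Flow area A = b·y = 2.46 × 2.61 = 6.421 m². Wetted perimeter P = b + 2y = 2.46 + 2×2.61 = 7.68 m. Hydraulic radius R = A/P = 6.421/7.68 = 0.836 m. Q_A = (1/0.035)·6.421·0.836^(2/3)·√0.00047 = 3.529 m³/s.
Channel B: With bottom width b = 1.44 m and side slope z = 3: A = (b + zy)y = (1.44 + 3×2.04)×2.04 = 15.42 m²; P = b + 2y√(1+z²) = 1.44 + 2×2.04×3.162 = 14.34 m. Hydraulic radius R = A/P = 15.42/14.34 = 1.075 m. Q_B = (1/0.035)·15.42·1.075^(2/3)·√0.00047 = 10.03 m³/s.
The larger discharge is 10.03 m³/s and the smaller is 3.529 m³/s; the ratio is 2.84.

2.84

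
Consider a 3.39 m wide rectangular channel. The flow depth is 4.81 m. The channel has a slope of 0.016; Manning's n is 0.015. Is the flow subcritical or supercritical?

supercritical

Flow area A = b·y = 3.39 × 4.81 = 16.31 m². Wetted perimeter P = b + 2y = 3.39 + 2×4.81 = 13.01 m.
Hydraulic radius R = A/P = 16.31/13.01 = 1.253 m.
V = (1/n) R^(2/3) √S = (1/0.015) × 1.253^(2/3) × √0.016 = 9.803 m/s. Hydraulic depth D_h = A/T = 16.31/3.39 = 4.81 m.
Froude number Fr = V/√(g·D_h) = 9.803/√(9.81×4.81) = 1.43, which is greater than 1, so the flow is supercritical.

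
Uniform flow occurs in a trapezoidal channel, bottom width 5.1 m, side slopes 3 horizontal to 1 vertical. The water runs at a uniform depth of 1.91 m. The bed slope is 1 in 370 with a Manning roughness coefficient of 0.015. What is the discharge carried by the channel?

Q = 81.1 m³/s

With bottom width b = 5.1 m and side slope z = 3: A = (b + zy)y = (5.1 + 3×1.91)×1.91 = 20.69 m²; P = b + 2y√(1+z²) = 5.1 + 2×1.91×3.162 = 17.18 m.
Hydraulic radius R = A/P = 20.69/17.18 = 1.204 m.
Manning's equation: Q = (1/n) A R^(2/3) S^(1/2) = (1/0.015) × 20.69 × 1.204^(2/3) × 0.002703^(1/2) = 81.1 m³/s.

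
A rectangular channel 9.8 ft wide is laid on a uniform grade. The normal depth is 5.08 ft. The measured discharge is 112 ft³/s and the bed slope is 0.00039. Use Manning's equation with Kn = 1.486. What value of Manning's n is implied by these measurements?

n = 0.024

Flow area A = b·y = 9.8 × 5.08 = 49.78 ft². Wetted perimeter P = b + 2y = 9.8 + 2×5.08 = 19.96 ft.
Hydraulic radius R = A/P = 49.78/19.96 = 2.494 ft.
Rearranging Manning's equation: n = (1.486/Q) A R^(2/3) S^(1/2) = (1.486/112) × 49.78 × 2.494^(2/3) × √0.00039 = 0.024.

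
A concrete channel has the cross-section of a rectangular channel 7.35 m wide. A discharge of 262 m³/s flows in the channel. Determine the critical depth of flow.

y_c = 5.06 m

For a rectangular channel, critical depth y_c = (q²/g)^(1/3) where q = Q/b = 262/7.35 = 35.65 m²/s.
So y_c = (35.65²/9.81)^(1/3) = 5.06 m.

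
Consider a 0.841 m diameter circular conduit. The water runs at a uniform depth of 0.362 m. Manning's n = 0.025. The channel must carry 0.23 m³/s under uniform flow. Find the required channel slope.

For a circular section of diameter D = 0.841 m at depth y = 0.362 m, the central angle is θ = 2 arccos(1 − 2y/D) = 2.862 rad. Then A = (D²/8)(θ − sin θ) = 0.2287 m² and P = Dθ/2 = 1.204 m.
Hydraulic radius R = A/P = 0.2287/1.204 = 0.19 m.
From Manning's equation, S = [nQ / (1 A R^(2/3))]² = [0.025 × 0.23 / (1 × 0.2287 × 0.19^(2/3))]² = 0.00579.

S = 0.00579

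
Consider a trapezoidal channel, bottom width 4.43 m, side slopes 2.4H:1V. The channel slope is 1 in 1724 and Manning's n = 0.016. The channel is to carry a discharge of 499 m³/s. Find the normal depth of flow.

y_n = 6.83 m

Manning's equation rearranged: A R^(2/3) = nQ / (1·√S) = 0.016 × 499 / (√0.00058) = 331.5.
Try y = 5.93 m: A R^(2/3) = 237.2 — short.
Try y = 7.67 m: A R^(2/3) = 437.9 — over.
Try y = 6.83 m: A R^(2/3) = 331.6 — ≈ 331.5.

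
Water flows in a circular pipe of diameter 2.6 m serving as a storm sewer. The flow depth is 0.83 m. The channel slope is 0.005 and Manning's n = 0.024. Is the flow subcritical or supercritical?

For a circular section of diameter D = 2.6 m at depth y = 0.83 m, the central angle is θ = 2 arccos(1 − 2y/D) = 2.402 rad. Then A = (D²/8)(θ − sin θ) = 1.46 m² and P = Dθ/2 = 3.122 m.
Hydraulic radius R = A/P = 1.46/3.122 = 0.4675 m.
V = (1/n) R^(2/3) √S = (1/0.024) × 0.4675^(2/3) × √0.005 = 1.775 m/s. Hydraulic depth D_h = A/T = 1.46/2.424 = 0.6022 m.
Froude number Fr = V/√(g·D_h) = 1.775/√(9.81×0.6022) = 0.73, which is less than 1, so the flow is subcritical.

subcritical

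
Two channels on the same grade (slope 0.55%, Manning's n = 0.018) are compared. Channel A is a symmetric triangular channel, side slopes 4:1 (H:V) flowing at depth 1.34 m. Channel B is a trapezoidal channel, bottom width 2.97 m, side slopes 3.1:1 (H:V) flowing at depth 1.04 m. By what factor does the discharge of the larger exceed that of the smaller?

1.1

Channel A: For a triangular section with side slope z = 4: A = zy² = 4×1.34² = 7.182 m²; P = 2y√(1+z²) = 2×1.34×4.123 = 11.05 m. Hydraulic radius R = A/P = 7.182/11.05 = 0.65 m. Q_A = (1/0.018)·7.182·0.65^(2/3)·√0.0055 = 22.21 m³/s.
Channel B: With bottom width b = 2.97 m and side slope z = 3.1: A = (b + zy)y = (2.97 + 3.1×1.04)×1.04 = 6.442 m²; P = b + 2y√(1+z²) = 2.97 + 2×1.04×3.257 = 9.745 m. Hydraulic radius R = A/P = 6.442/9.745 = 0.661 m. Q_B = (1/0.018)·6.442·0.661^(2/3)·√0.0055 = 20.14 m³/s.
The larger discharge is 22.21 m³/s and the smaller is 20.14 m³/s; the ratio is 1.1.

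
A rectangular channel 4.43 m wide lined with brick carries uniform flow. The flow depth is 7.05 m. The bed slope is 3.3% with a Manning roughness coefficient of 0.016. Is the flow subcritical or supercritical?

supercritical

Flow area A = b·y = 4.43 × 7.05 = 31.23 m². Wetted perimeter P = b + 2y = 4.43 + 2×7.05 = 18.53 m.
Hydraulic radius R = A/P = 31.23/18.53 = 1.685 m.
V = (1/n) R^(2/3) √S = (1/0.016) × 1.685^(2/3) × √0.033 = 16.08 m/s. Hydraulic depth D_h = A/T = 31.23/4.43 = 7.05 m.
Froude number Fr = V/√(g·D_h) = 16.08/√(9.81×7.05) = 1.93, which is greater than 1, so the flow is supercritical.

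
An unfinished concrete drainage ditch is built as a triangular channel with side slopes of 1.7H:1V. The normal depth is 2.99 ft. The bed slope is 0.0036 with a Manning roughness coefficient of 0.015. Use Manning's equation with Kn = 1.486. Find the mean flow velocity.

V = 7.04 ft/s

For a triangular section with side slope z = 1.7: A = zy² = 1.7×2.99² = 15.2 ft²; P = 2y√(1+z²) = 2×2.99×1.972 = 11.79 ft.
Hydraulic radius R = A/P = 15.2/11.79 = 1.289 ft.
From Manning's equation, V = (1.486/n) R^(2/3) S^(1/2) = (1.486/0.015) × 1.289^(2/3) × 0.0036^(1/2) = 7.04 ft/s.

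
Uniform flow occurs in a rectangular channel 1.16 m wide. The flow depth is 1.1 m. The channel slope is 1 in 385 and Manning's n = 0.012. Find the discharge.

Flow area A = b·y = 1.16 × 1.1 = 1.276 m². Wetted perimeter P = b + 2y = 1.16 + 2×1.1 = 3.36 m.
Hydraulic radius R = A/P = 1.276/3.36 = 0.3798 m.
Manning's equation: Q = (1/n) A R^(2/3) S^(1/2) = (1/0.012) × 1.276 × 0.3798^(2/3) × 0.002597^(1/2) = 2.84 m³/s.

Q = 2.84 m³/s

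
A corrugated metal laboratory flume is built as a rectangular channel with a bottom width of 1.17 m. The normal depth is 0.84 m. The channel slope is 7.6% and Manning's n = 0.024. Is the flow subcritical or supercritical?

supercritical

Flow area A = b·y = 1.17 × 0.84 = 0.9828 m². Wetted perimeter P = b + 2y = 1.17 + 2×0.84 = 2.85 m.
Hydraulic radius R = A/P = 0.9828/2.85 = 0.3448 m.
V = (1/n) R^(2/3) √S = (1/0.024) × 0.3448^(2/3) × √0.076 = 5.649 m/s. Hydraulic depth D_h = A/T = 0.9828/1.17 = 0.84 m.
Froude number Fr = V/√(g·D_h) = 5.649/√(9.81×0.84) = 1.97, which is greater than 1, so the flow is supercritical.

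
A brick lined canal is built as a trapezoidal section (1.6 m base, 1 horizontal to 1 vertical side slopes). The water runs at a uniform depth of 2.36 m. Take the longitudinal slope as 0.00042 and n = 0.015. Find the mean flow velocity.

With bottom width b = 1.6 m and side slope z = 1: A = (b + zy)y = (1.6 + 1×2.36)×2.36 = 9.346 m²; P = b + 2y√(1+z²) = 1.6 + 2×2.36×1.414 = 8.275 m.
Hydraulic radius R = A/P = 9.346/8.275 = 1.129 m.
From Manning's equation, V = (1/n) R^(2/3) S^(1/2) = (1/0.015) × 1.129^(2/3) × 0.00042^(1/2) = 1.48 m/s.

V = 1.48 m/s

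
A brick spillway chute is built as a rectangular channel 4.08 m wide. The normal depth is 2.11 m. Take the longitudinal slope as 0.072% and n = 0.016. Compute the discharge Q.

Flow area A = b·y = 4.08 × 2.11 = 8.609 m². Wetted perimeter P = b + 2y = 4.08 + 2×2.11 = 8.3 m.
Hydraulic radius R = A/P = 8.609/8.3 = 1.037 m.
Manning's equation: Q = (1/n) A R^(2/3) S^(1/2) = (1/0.016) × 8.609 × 1.037^(2/3) × 0.00072^(1/2) = 14.8 m³/s.

Q = 14.8 m³/s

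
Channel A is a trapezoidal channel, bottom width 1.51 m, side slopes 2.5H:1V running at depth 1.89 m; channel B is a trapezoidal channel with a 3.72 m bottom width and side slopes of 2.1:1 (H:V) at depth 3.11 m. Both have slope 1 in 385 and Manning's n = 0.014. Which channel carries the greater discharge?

channel B

Channel A: With bottom width b = 1.51 m and side slope z = 2.5: A = (b + zy)y = (1.51 + 2.5×1.89)×1.89 = 11.78 m²; P = b + 2y√(1+z²) = 1.51 + 2×1.89×2.693 = 11.69 m. Hydraulic radius R = A/P = 11.78/11.69 = 1.008 m. Q_A = (1/0.014)·11.78·1.008^(2/3)·√0.002597 = 43.13 m³/s.
Channel B: With bottom width b = 3.72 m and side slope z = 2.1: A = (b + zy)y = (3.72 + 2.1×3.11)×3.11 = 31.88 m²; P = b + 2y√(1+z²) = 3.72 + 2×3.11×2.326 = 18.19 m. Hydraulic radius R = A/P = 31.88/18.19 = 1.753 m. Q_B = (1/0.014)·31.88·1.753^(2/3)·√0.002597 = 168.7 m³/s.
Q_A = 43.13 m³/s vs Q_B = 168.7 m³/s, so channel B carries more.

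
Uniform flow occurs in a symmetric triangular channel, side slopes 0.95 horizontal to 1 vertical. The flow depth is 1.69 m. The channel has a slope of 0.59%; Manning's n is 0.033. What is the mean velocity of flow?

V = 1.62 m/s

For a triangular section with side slope z = 0.95: A = zy² = 0.95×1.69² = 2.713 m²; P = 2y√(1+z²) = 2×1.69×1.379 = 4.662 m.
Hydraulic radius R = A/P = 2.713/4.662 = 0.582 m.
From Manning's equation, V = (1/n) R^(2/3) S^(1/2) = (1/0.033) × 0.582^(2/3) × 0.0059^(1/2) = 1.62 m/s.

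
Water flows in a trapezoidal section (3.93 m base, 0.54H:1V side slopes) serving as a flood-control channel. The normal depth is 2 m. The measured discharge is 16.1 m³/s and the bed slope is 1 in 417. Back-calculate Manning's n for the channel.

n = 0.0341

With bottom width b = 3.93 m and side slope z = 0.54: A = (b + zy)y = (3.93 + 0.54×2)×2 = 10.02 m²; P = b + 2y√(1+z²) = 3.93 + 2×2×1.136 = 8.476 m.
Hydraulic radius R = A/P = 10.02/8.476 = 1.182 m.
Rearranging Manning's equation: n = (1/Q) A R^(2/3) S^(1/2) = (1/16.1) × 10.02 × 1.182^(2/3) × √0.002398 = 0.0341.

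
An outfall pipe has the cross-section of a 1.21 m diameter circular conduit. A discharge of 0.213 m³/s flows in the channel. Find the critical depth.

At critical depth, Q² T / (g A³) = 1, i.e. A³/T = Q²/g = 0.213²/9.81 = 0.004625.
At y = 0.302 m: A³/T = 0.01077 — over.
At y = 0.184 m: A³/T = 0.001545 — short.
At y = 0.243 m: A³/T = 0.004607 — ≈ 0.004625.

y_c = 0.243 m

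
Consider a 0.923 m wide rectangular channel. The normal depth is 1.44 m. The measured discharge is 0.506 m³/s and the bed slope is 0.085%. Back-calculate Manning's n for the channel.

n = 0.038

Flow area A = b·y = 0.923 × 1.44 = 1.329 m². Wetted perimeter P = b + 2y = 0.923 + 2×1.44 = 3.803 m.
Hydraulic radius R = A/P = 1.329/3.803 = 0.3495 m.
Rearranging Manning's equation: n = (1/Q) A R^(2/3) S^(1/2) = (1/0.506) × 1.329 × 0.3495^(2/3) × √0.00085 = 0.038.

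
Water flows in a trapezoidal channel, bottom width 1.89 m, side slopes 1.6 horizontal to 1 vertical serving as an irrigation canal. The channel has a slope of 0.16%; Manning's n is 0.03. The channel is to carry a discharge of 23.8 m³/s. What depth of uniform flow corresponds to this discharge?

Manning's equation rearranged: A R^(2/3) = nQ / (1·√S) = 0.03 × 23.8 / (√0.0016) = 17.85.
At y = 3.05 m: A R^(2/3) = 27.55 — high.
At y = 2.52 m: A R^(2/3) = 17.86 — close enough.

y_n = 2.52 m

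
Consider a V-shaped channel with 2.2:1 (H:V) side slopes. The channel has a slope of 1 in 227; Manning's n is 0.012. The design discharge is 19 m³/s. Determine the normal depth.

y_n = 1.44 m

Manning's equation rearranged: A R^(2/3) = nQ / (1·√S) = 0.012 × 19 / (√0.004405) = 3.435.
Trying y = 1.57 m: A R^(2/3) = 4.335 — high.
Trying y = 1.06 m: A R^(2/3) = 1.521 — low.
Trying y = 1.44 m: A R^(2/3) = 3.442 — close enough.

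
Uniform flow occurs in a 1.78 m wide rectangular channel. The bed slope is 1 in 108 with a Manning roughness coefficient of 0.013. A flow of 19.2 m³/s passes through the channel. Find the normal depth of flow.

Manning's equation rearranged: A R^(2/3) = nQ / (1·√S) = 0.013 × 19.2 / (√0.009259) = 2.594.
At y = 2.21 m: A R^(2/3) = 2.905 — too large.
At y = 1.74 m: A R^(2/3) = 2.176 — too small.
At y = 2.01 m: A R^(2/3) = 2.593 — matches.

y_n = 2.01 m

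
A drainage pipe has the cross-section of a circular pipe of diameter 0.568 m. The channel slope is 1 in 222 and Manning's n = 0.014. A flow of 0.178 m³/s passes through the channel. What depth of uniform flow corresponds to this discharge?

Manning's equation rearranged: A R^(2/3) = nQ / (1·√S) = 0.014 × 0.178 / (√0.004505) = 0.03713.
Try y = 0.227 m: A R^(2/3) = 0.0232 — short.
Try y = 0.321 m: A R^(2/3) = 0.0422 — over.
Try y = 0.297 m: A R^(2/3) = 0.03718 — close enough.

y_n = 0.297 m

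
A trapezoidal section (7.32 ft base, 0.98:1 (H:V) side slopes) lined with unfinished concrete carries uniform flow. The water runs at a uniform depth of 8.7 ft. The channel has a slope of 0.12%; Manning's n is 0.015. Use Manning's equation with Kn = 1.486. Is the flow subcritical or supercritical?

subcritical

With bottom width b = 7.32 ft and side slope z = 0.98: A = (b + zy)y = (7.32 + 0.98×8.7)×8.7 = 137.9 ft²; P = b + 2y√(1+z²) = 7.32 + 2×8.7×1.4 = 31.68 ft.
Hydraulic radius R = A/P = 137.9/31.68 = 4.351 ft.
V = (1.486/n) R^(2/3) √S = (1.486/0.015) × 4.351^(2/3) × √0.0012 = 9.147 ft/s. Hydraulic depth D_h = A/T = 137.9/24.37 = 5.656 ft.
Froude number Fr = V/√(g·D_h) = 9.147/√(32.2×5.656) = 0.678, which is less than 1, so the flow is subcritical.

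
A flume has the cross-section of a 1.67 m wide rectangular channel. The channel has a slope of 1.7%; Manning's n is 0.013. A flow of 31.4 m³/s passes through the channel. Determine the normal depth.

Manning's equation rearranged: A R^(2/3) = nQ / (1·√S) = 0.013 × 31.4 / (√0.017) = 3.131.
At y = 2.81 m: A R^(2/3) = 3.499 — high.
At y = 1.96 m: A R^(2/3) = 2.291 — low.
At y = 2.55 m: A R^(2/3) = 3.126 — ≈ 3.131.

y_n = 2.55 m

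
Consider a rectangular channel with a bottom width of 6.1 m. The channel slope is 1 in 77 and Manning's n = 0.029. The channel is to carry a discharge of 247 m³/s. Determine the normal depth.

Manning's equation rearranged: A R^(2/3) = nQ / (1·√S) = 0.029 × 247 / (√0.01299) = 62.86.
At y = 7.48 m: A R^(2/3) = 76.4 — over.
At y = 4.93 m: A R^(2/3) = 45.88 — short.
At y = 6.36 m: A R^(2/3) = 62.84 — matches.

y_n = 6.36 m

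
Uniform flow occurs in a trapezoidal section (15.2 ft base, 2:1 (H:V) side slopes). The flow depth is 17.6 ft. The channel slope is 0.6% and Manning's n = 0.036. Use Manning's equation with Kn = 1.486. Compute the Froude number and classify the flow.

subcritical

With bottom width b = 15.2 ft and side slope z = 2: A = (b + zy)y = (15.2 + 2×17.6)×17.6 = 887 ft²; P = b + 2y√(1+z²) = 15.2 + 2×17.6×2.236 = 93.91 ft.
Hydraulic radius R = A/P = 887/93.91 = 9.446 ft.
V = (1.486/n) R^(2/3) √S = (1.486/0.036) × 9.446^(2/3) × √0.006 = 14.29 ft/s. Hydraulic depth D_h = A/T = 887/85.6 = 10.36 ft.
Froude number Fr = V/√(g·D_h) = 14.29/√(32.2×10.36) = 0.782, which is less than 1, so the flow is subcritical.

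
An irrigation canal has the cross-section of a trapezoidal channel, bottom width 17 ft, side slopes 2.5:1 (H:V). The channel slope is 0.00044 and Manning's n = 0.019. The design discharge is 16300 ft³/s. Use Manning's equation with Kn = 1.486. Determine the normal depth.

y_n = 23.9 ft

Manning's equation rearranged: A R^(2/3) = nQ / (1.486·√S) = 0.019 × 16300 / (1.486 × √0.00044) = 9936.
Try y = 16.4 ft: A R^(2/3) = 4125 — too small.
Try y = 23.9 ft: A R^(2/3) = 9927 — ≈ 9936.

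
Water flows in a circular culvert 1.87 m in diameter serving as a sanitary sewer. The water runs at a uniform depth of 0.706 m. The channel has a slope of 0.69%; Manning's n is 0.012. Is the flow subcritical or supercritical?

supercritical

For a circular section of diameter D = 1.87 m at depth y = 0.706 m, the central angle is θ = 2 arccos(1 − 2y/D) = 2.647 rad. Then A = (D²/8)(θ − sin θ) = 0.9493 m² and P = Dθ/2 = 2.475 m.
Hydraulic radius R = A/P = 0.9493/2.475 = 0.3836 m.
V = (1/n) R^(2/3) √S = (1/0.012) × 0.3836^(2/3) × √0.0069 = 3.655 m/s. Hydraulic depth D_h = A/T = 0.9493/1.813 = 0.5236 m.
Froude number Fr = V/√(g·D_h) = 3.655/√(9.81×0.5236) = 1.61, which is greater than 1, so the flow is supercritical.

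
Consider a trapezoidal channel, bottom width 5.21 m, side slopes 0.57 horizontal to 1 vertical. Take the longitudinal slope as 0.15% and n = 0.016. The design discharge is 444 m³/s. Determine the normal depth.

Manning's equation rearranged: A R^(2/3) = nQ / (1·√S) = 0.016 × 444 / (√0.0015) = 183.4.
Trying y = 6.98 m: A R^(2/3) = 133.8 — short.
Trying y = 8.23 m: A R^(2/3) = 183.3 — ≈ 183.4.

y_n = 8.23 m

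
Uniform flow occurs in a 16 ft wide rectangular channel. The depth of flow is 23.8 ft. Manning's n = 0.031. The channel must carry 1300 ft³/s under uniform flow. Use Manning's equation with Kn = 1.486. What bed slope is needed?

Flow area A = b·y = 16 × 23.8 = 380.8 ft². Wetted perimeter P = b + 2y = 16 + 2×23.8 = 63.6 ft.
Hydraulic radius R = A/P = 380.8/63.6 = 5.987 ft.
From Manning's equation, S = [nQ / (1.486 A R^(2/3))]² = [0.031 × 1300 / (1.486 × 380.8 × 5.987^(2/3))]² = 0.000467.

S = 0.000467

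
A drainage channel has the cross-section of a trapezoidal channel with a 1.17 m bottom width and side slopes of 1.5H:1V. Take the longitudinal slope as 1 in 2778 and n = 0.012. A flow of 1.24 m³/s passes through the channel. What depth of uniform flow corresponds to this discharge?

Manning's equation rearranged: A R^(2/3) = nQ / (1·√S) = 0.012 × 1.24 / (√0.00036) = 0.7843.
At y = 0.803 m: A R^(2/3) = 1.151 — over.
At y = 0.568 m: A R^(2/3) = 0.5779 — short.
At y = 0.664 m: A R^(2/3) = 0.7854 — matches.

y_n = 0.664 m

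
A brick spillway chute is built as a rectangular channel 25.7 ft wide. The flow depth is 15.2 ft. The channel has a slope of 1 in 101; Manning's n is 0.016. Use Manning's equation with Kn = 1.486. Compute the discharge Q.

Q = 13200 ft³/s

Flow area A = b·y = 25.7 × 15.2 = 390.6 ft². Wetted perimeter P = b + 2y = 25.7 + 2×15.2 = 56.1 ft.
Hydraulic radius R = A/P = 390.6/56.1 = 6.963 ft.
Manning's equation: Q = (1.486/n) A R^(2/3) S^(1/2) = (1.486/0.016) × 390.6 × 6.963^(2/3) × 0.009901^(1/2) = 13200 ft³/s.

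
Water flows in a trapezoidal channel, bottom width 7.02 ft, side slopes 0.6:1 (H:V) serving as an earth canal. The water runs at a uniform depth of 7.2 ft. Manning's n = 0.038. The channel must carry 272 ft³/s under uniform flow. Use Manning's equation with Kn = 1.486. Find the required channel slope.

S = 0.0014

With bottom width b = 7.02 ft and side slope z = 0.6: A = (b + zy)y = (7.02 + 0.6×7.2)×7.2 = 81.65 ft²; P = b + 2y√(1+z²) = 7.02 + 2×7.2×1.166 = 23.81 ft.
Hydraulic radius R = A/P = 81.65/23.81 = 3.429 ft.
From Manning's equation, S = [nQ / (1.486 A R^(2/3))]² = [0.038 × 272 / (1.486 × 81.65 × 3.429^(2/3))]² = 0.0014.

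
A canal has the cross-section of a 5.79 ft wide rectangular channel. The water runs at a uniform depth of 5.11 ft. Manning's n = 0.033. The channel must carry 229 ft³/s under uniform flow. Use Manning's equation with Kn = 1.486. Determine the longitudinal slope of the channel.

S = 0.013

Flow area A = b·y = 5.79 × 5.11 = 29.59 ft². Wetted perimeter P = b + 2y = 5.79 + 2×5.11 = 16.01 ft.
Hydraulic radius R = A/P = 29.59/16.01 = 1.848 ft.
From Manning's equation, S = [nQ / (1.486 A R^(2/3))]² = [0.033 × 229 / (1.486 × 29.59 × 1.848^(2/3))]² = 0.013.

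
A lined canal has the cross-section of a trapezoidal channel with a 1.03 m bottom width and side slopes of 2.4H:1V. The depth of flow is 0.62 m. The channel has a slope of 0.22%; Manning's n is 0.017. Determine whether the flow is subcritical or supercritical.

subcritical

With bottom width b = 1.03 m and side slope z = 2.4: A = (b + zy)y = (1.03 + 2.4×0.62)×0.62 = 1.561 m²; P = b + 2y√(1+z²) = 1.03 + 2×0.62×2.6 = 4.254 m.
Hydraulic radius R = A/P = 1.561/4.254 = 0.367 m.
V = (1/n) R^(2/3) √S = (1/0.017) × 0.367^(2/3) × √0.0022 = 1.414 m/s. Hydraulic depth D_h = A/T = 1.561/4.006 = 0.3897 m.
Froude number Fr = V/√(g·D_h) = 1.414/√(9.81×0.3897) = 0.723, which is less than 1, so the flow is subcritical.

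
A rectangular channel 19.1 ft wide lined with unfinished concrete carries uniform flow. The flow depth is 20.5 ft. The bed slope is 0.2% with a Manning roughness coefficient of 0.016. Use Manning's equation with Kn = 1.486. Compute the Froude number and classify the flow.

Flow area A = b·y = 19.1 × 20.5 = 391.6 ft². Wetted perimeter P = b + 2y = 19.1 + 2×20.5 = 60.1 ft.
Hydraulic radius R = A/P = 391.6/60.1 = 6.515 ft.
V = (1.486/n) R^(2/3) √S = (1.486/0.016) × 6.515^(2/3) × √0.002 = 14.49 ft/s. Hydraulic depth D_h = A/T = 391.6/19.1 = 20.5 ft.
Froude number Fr = V/√(g·D_h) = 14.49/√(32.2×20.5) = 0.564, which is less than 1, so the flow is subcritical.

subcritical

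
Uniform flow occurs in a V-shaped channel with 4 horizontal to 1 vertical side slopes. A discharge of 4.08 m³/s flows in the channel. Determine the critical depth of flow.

y_c = 0.733 m

At critical depth, Q² T / (g A³) = 1, i.e. A³/T = Q²/g = 4.08²/9.81 = 1.697.
Trying y = 0.829 m: A³/T = 3.132 — high.
Trying y = 0.521 m: A³/T = 0.3071 — low.
Trying y = 0.733 m: A³/T = 1.693 — ≈ 1.697.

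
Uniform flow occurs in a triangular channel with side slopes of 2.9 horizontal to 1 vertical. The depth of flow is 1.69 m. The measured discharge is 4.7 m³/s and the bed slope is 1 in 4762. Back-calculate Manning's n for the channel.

For a triangular section with side slope z = 2.9: A = zy² = 2.9×1.69² = 8.283 m²; P = 2y√(1+z²) = 2×1.69×3.068 = 10.37 m.
Hydraulic radius R = A/P = 8.283/10.37 = 0.7988 m.
Rearranging Manning's equation: n = (1/Q) A R^(2/3) S^(1/2) = (1/4.7) × 8.283 × 0.7988^(2/3) × √0.00021 = 0.022.

n = 0.022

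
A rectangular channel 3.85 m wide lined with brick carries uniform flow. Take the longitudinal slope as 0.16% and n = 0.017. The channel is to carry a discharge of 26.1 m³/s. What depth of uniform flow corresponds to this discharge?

y_n = 2.67 m

Manning's equation rearranged: A R^(2/3) = nQ / (1·√S) = 0.017 × 26.1 / (√0.0016) = 11.09.
Try y = 2.96 m: A R^(2/3) = 12.63 — too large.
Try y = 2.67 m: A R^(2/3) = 11.08 — close enough.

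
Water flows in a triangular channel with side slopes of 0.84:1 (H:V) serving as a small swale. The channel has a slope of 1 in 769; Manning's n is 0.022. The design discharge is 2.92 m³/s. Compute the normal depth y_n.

y_n = 1.76 m

Manning's equation rearranged: A R^(2/3) = nQ / (1·√S) = 0.022 × 2.92 / (√0.0013) = 1.781.
Try y = 1.21 m: A R^(2/3) = 0.6555 — low.
Try y = 2.04 m: A R^(2/3) = 2.639 — high.
Try y = 1.76 m: A R^(2/3) = 1.78 — matches.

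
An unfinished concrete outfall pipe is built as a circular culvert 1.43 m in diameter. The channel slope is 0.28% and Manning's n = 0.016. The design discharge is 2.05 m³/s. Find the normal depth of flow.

y_n = 0.938 m

Manning's equation rearranged: A R^(2/3) = nQ / (1·√S) = 0.016 × 2.05 / (√0.0028) = 0.6199.
At y = 1.16 m: A R^(2/3) = 0.8014 — too large.
At y = 0.768 m: A R^(2/3) = 0.4558 — too small.
At y = 0.938 m: A R^(2/3) = 0.6199 — matches.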